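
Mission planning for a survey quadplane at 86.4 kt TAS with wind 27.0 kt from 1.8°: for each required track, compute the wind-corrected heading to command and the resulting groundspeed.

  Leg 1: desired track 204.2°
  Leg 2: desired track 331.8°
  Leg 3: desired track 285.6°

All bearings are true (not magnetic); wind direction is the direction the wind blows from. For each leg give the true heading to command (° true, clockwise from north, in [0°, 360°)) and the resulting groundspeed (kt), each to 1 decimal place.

Leg 1: desired track 204.2°; wind correction +6.8° → command heading 211.0°, groundspeed 110.7 kt
Leg 2: desired track 331.8°; wind correction +9.0° → command heading 340.8°, groundspeed 62.0 kt
Leg 3: desired track 285.6°; wind correction +17.7° → command heading 303.3°, groundspeed 75.9 kt

Leg 1: heading=211.0°, groundspeed=110.7 kt
Leg 2: heading=340.8°, groundspeed=62.0 kt
Leg 3: heading=303.3°, groundspeed=75.9 kt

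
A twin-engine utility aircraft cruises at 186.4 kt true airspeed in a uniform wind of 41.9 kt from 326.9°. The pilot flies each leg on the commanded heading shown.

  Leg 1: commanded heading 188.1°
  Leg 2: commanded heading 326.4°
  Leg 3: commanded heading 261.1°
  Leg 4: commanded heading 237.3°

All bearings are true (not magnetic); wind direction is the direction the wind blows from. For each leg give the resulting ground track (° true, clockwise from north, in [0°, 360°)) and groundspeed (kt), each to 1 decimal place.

Leg 1: track=180.9°, groundspeed=219.7 kt
Leg 2: track=326.3°, groundspeed=144.5 kt
Leg 3: track=248.4°, groundspeed=173.5 kt
Leg 4: track=224.6°, groundspeed=190.8 kt

Leg 1: heading 188.1°; drift -7.2° → track 180.9°, groundspeed 219.7 kt
Leg 2: heading 326.4°; drift -0.1° → track 326.3°, groundspeed 144.5 kt
Leg 3: heading 261.1°; drift -12.7° → track 248.4°, groundspeed 173.5 kt
Leg 4: heading 237.3°; drift -12.7° → track 224.6°, groundspeed 190.8 kt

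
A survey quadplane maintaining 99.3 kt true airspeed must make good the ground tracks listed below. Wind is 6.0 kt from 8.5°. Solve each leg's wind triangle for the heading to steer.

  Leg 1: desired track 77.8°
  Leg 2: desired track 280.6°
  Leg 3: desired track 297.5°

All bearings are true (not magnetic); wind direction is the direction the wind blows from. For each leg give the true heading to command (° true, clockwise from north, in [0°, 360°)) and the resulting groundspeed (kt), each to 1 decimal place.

Leg 1: heading=74.6°, groundspeed=97.0 kt
Leg 2: heading=284.1°, groundspeed=98.9 kt
Leg 3: heading=300.8°, groundspeed=97.2 kt

Leg 1: desired track 77.8°; wind correction -3.2° → command heading 74.6°, groundspeed 97.0 kt
Leg 2: desired track 280.6°; wind correction +3.5° → command heading 284.1°, groundspeed 98.9 kt
Leg 3: desired track 297.5°; wind correction +3.3° → command heading 300.8°, groundspeed 97.2 kt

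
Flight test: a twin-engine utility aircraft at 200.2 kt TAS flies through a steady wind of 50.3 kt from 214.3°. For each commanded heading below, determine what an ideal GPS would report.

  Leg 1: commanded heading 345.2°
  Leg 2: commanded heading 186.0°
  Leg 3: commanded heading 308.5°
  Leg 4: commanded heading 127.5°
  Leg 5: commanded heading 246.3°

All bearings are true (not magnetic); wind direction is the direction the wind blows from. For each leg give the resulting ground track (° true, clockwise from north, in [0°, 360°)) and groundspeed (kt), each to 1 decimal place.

Leg 1: track=354.5°, groundspeed=236.2 kt
Leg 2: track=177.3°, groundspeed=157.7 kt
Leg 3: track=322.3°, groundspeed=210.0 kt
Leg 4: track=113.2°, groundspeed=203.7 kt
Leg 5: track=255.9°, groundspeed=159.8 kt

Leg 1: heading 345.2°; drift +9.3° → track 354.5°, groundspeed 236.2 kt
Leg 2: heading 186.0°; drift -8.7° → track 177.3°, groundspeed 157.7 kt
Leg 3: heading 308.5°; drift +13.8° → track 322.3°, groundspeed 210.0 kt
Leg 4: heading 127.5°; drift -14.3° → track 113.2°, groundspeed 203.7 kt
Leg 5: heading 246.3°; drift +9.6° → track 255.9°, groundspeed 159.8 kt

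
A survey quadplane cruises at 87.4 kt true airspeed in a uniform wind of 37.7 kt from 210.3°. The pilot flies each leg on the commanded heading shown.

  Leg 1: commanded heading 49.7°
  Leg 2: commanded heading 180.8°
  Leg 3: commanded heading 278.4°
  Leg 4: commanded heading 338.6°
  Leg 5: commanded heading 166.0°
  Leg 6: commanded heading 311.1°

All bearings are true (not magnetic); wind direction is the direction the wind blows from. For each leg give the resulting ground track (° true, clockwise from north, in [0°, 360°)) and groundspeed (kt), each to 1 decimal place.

Leg 1: heading 49.7°; drift -5.8° → track 43.9°, groundspeed 123.6 kt
Leg 2: heading 180.8°; drift -18.8° → track 162.0°, groundspeed 57.7 kt
Leg 3: heading 278.4°; drift +25.5° → track 303.9°, groundspeed 81.3 kt
Leg 4: heading 338.6°; drift +15.0° → track 353.6°, groundspeed 114.6 kt
Leg 5: heading 166.0°; drift -23.5° → track 142.5°, groundspeed 65.9 kt
Leg 6: heading 311.1°; drift +21.4° → track 332.5°, groundspeed 101.5 kt

Leg 1: track=43.9°, groundspeed=123.6 kt
Leg 2: track=162.0°, groundspeed=57.7 kt
Leg 3: track=303.9°, groundspeed=81.3 kt
Leg 4: track=353.6°, groundspeed=114.6 kt
Leg 5: track=142.5°, groundspeed=65.9 kt
Leg 6: track=332.5°, groundspeed=101.5 kt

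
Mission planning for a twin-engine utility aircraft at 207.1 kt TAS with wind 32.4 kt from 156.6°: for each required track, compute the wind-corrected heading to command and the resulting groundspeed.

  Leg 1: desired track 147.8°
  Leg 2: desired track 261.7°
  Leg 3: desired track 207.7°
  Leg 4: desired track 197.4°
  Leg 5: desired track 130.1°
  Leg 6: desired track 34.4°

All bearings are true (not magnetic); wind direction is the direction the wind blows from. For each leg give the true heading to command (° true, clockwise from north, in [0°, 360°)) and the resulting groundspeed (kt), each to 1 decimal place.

Leg 1: desired track 147.8°; wind correction +1.4° → command heading 149.2°, groundspeed 175.0 kt
Leg 2: desired track 261.7°; wind correction -8.7° → command heading 253.0°, groundspeed 213.2 kt
Leg 3: desired track 207.7°; wind correction -7.0° → command heading 200.7°, groundspeed 185.2 kt
Leg 4: desired track 197.4°; wind correction -5.9° → command heading 191.5°, groundspeed 181.5 kt
Leg 5: desired track 130.1°; wind correction +4.0° → command heading 134.1°, groundspeed 177.6 kt
Leg 6: desired track 34.4°; wind correction +7.6° → command heading 42.0°, groundspeed 222.5 kt

Leg 1: heading=149.2°, groundspeed=175.0 kt
Leg 2: heading=253.0°, groundspeed=213.2 kt
Leg 3: heading=200.7°, groundspeed=185.2 kt
Leg 4: heading=191.5°, groundspeed=181.5 kt
Leg 5: heading=134.1°, groundspeed=177.6 kt
Leg 6: heading=42.0°, groundspeed=222.5 kt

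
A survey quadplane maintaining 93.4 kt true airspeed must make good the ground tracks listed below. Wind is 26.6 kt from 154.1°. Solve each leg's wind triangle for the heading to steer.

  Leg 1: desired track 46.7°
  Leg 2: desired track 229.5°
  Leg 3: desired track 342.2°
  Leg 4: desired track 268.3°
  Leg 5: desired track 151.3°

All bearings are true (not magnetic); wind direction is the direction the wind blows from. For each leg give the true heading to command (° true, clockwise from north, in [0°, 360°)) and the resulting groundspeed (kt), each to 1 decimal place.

Leg 1: heading=62.5°, groundspeed=97.8 kt
Leg 2: heading=213.5°, groundspeed=83.1 kt
Leg 3: heading=344.5°, groundspeed=119.7 kt
Leg 4: heading=253.2°, groundspeed=101.1 kt
Leg 5: heading=152.1°, groundspeed=66.8 kt

Leg 1: desired track 46.7°; wind correction +15.8° → command heading 62.5°, groundspeed 97.8 kt
Leg 2: desired track 229.5°; wind correction -16.0° → command heading 213.5°, groundspeed 83.1 kt
Leg 3: desired track 342.2°; wind correction +2.3° → command heading 344.5°, groundspeed 119.7 kt
Leg 4: desired track 268.3°; wind correction -15.1° → command heading 253.2°, groundspeed 101.1 kt
Leg 5: desired track 151.3°; wind correction +0.8° → command heading 152.1°, groundspeed 66.8 kt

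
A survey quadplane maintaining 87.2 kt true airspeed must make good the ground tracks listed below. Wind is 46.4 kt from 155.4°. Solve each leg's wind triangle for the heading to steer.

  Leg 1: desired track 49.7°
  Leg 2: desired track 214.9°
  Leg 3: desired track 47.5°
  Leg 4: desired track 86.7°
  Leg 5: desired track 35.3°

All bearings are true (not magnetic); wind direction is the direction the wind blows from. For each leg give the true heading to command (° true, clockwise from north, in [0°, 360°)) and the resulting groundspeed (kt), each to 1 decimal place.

Leg 1: desired track 49.7°; wind correction +30.8° → command heading 80.5°, groundspeed 87.4 kt
Leg 2: desired track 214.9°; wind correction -27.3° → command heading 187.6°, groundspeed 53.9 kt
Leg 3: desired track 47.5°; wind correction +30.4° → command heading 77.9°, groundspeed 89.5 kt
Leg 4: desired track 86.7°; wind correction +29.7° → command heading 116.4°, groundspeed 58.9 kt
Leg 5: desired track 35.3°; wind correction +27.4° → command heading 62.7°, groundspeed 100.7 kt

Leg 1: heading=80.5°, groundspeed=87.4 kt
Leg 2: heading=187.6°, groundspeed=53.9 kt
Leg 3: heading=77.9°, groundspeed=89.5 kt
Leg 4: heading=116.4°, groundspeed=58.9 kt
Leg 5: heading=62.7°, groundspeed=100.7 kt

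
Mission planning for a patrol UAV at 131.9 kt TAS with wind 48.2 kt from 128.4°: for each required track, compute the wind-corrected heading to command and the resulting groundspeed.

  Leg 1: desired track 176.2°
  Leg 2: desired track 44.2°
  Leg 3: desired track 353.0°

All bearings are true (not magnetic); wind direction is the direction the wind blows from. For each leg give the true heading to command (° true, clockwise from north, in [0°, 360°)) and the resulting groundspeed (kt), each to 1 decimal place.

Leg 1: heading=160.5°, groundspeed=94.6 kt
Leg 2: heading=65.5°, groundspeed=118.0 kt
Leg 3: heading=7.9°, groundspeed=161.8 kt

Leg 1: desired track 176.2°; wind correction -15.7° → command heading 160.5°, groundspeed 94.6 kt
Leg 2: desired track 44.2°; wind correction +21.3° → command heading 65.5°, groundspeed 118.0 kt
Leg 3: desired track 353.0°; wind correction +14.9° → command heading 7.9°, groundspeed 161.8 kt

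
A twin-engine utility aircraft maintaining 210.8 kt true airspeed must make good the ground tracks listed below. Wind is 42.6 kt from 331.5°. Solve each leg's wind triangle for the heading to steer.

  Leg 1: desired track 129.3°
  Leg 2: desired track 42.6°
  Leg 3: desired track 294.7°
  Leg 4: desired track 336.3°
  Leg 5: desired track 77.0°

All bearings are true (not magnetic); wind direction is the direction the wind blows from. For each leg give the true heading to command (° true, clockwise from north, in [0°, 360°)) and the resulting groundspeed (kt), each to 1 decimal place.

Leg 1: desired track 129.3°; wind correction -4.4° → command heading 124.9°, groundspeed 249.6 kt
Leg 2: desired track 42.6°; wind correction -11.0° → command heading 31.6°, groundspeed 193.1 kt
Leg 3: desired track 294.7°; wind correction +7.0° → command heading 301.7°, groundspeed 175.1 kt
Leg 4: desired track 336.3°; wind correction -1.0° → command heading 335.3°, groundspeed 168.3 kt
Leg 5: desired track 77.0°; wind correction -11.2° → command heading 65.8°, groundspeed 218.1 kt

Leg 1: heading=124.9°, groundspeed=249.6 kt
Leg 2: heading=31.6°, groundspeed=193.1 kt
Leg 3: heading=301.7°, groundspeed=175.1 kt
Leg 4: heading=335.3°, groundspeed=168.3 kt
Leg 5: heading=65.8°, groundspeed=218.1 kt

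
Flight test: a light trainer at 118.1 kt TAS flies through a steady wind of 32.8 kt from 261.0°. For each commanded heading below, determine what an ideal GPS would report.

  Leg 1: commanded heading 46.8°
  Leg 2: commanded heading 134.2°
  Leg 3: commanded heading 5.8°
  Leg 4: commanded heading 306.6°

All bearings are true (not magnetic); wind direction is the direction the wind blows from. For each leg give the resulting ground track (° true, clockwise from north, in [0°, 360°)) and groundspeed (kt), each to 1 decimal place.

Leg 1: heading 46.8°; drift +7.2° → track 54.0°, groundspeed 146.4 kt
Leg 2: heading 134.2°; drift -10.8° → track 123.4°, groundspeed 140.2 kt
Leg 3: heading 5.8°; drift +14.1° → track 19.9°, groundspeed 130.4 kt
Leg 4: heading 306.6°; drift +13.8° → track 320.4°, groundspeed 98.0 kt

Leg 1: track=54.0°, groundspeed=146.4 kt
Leg 2: track=123.4°, groundspeed=140.2 kt
Leg 3: track=19.9°, groundspeed=130.4 kt
Leg 4: track=320.4°, groundspeed=98.0 kt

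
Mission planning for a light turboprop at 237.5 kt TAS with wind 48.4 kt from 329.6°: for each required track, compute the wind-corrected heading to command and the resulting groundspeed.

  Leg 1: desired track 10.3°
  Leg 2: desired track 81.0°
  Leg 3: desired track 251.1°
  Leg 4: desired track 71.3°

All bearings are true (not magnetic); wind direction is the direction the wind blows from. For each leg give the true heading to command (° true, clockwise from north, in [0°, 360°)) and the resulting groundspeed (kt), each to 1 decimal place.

Leg 1: heading=2.7°, groundspeed=198.7 kt
Leg 2: heading=70.1°, groundspeed=250.8 kt
Leg 3: heading=262.6°, groundspeed=223.1 kt
Leg 4: heading=59.8°, groundspeed=242.5 kt

Leg 1: desired track 10.3°; wind correction -7.6° → command heading 2.7°, groundspeed 198.7 kt
Leg 2: desired track 81.0°; wind correction -10.9° → command heading 70.1°, groundspeed 250.8 kt
Leg 3: desired track 251.1°; wind correction +11.5° → command heading 262.6°, groundspeed 223.1 kt
Leg 4: desired track 71.3°; wind correction -11.5° → command heading 59.8°, groundspeed 242.5 kt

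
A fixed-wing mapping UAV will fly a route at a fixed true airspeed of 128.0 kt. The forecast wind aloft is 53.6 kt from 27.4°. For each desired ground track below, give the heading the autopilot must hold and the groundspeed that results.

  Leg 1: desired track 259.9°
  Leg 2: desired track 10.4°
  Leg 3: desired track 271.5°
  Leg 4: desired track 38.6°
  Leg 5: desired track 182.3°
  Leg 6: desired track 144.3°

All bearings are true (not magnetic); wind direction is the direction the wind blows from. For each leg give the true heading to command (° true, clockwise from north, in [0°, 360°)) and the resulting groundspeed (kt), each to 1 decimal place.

Leg 1: desired track 259.9°; wind correction +19.4° → command heading 279.3°, groundspeed 153.4 kt
Leg 2: desired track 10.4°; wind correction +7.0° → command heading 17.4°, groundspeed 75.8 kt
Leg 3: desired track 271.5°; wind correction +22.1° → command heading 293.6°, groundspeed 142.0 kt
Leg 4: desired track 38.6°; wind correction -4.7° → command heading 33.9°, groundspeed 75.0 kt
Leg 5: desired track 182.3°; wind correction -10.2° → command heading 172.1°, groundspeed 174.5 kt
Leg 6: desired track 144.3°; wind correction -21.9° → command heading 122.4°, groundspeed 143.0 kt

Leg 1: heading=279.3°, groundspeed=153.4 kt
Leg 2: heading=17.4°, groundspeed=75.8 kt
Leg 3: heading=293.6°, groundspeed=142.0 kt
Leg 4: heading=33.9°, groundspeed=75.0 kt
Leg 5: heading=172.1°, groundspeed=174.5 kt
Leg 6: heading=122.4°, groundspeed=143.0 kt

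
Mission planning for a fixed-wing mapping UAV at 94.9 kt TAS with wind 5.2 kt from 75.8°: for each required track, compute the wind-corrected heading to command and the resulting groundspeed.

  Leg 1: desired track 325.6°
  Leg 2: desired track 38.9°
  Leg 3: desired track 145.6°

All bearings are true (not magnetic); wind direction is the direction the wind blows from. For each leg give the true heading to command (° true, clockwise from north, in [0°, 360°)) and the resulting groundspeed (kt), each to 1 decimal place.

Leg 1: heading=328.5°, groundspeed=96.6 kt
Leg 2: heading=40.8°, groundspeed=90.7 kt
Leg 3: heading=142.7°, groundspeed=93.0 kt

Leg 1: desired track 325.6°; wind correction +2.9° → command heading 328.5°, groundspeed 96.6 kt
Leg 2: desired track 38.9°; wind correction +1.9° → command heading 40.8°, groundspeed 90.7 kt
Leg 3: desired track 145.6°; wind correction -2.9° → command heading 142.7°, groundspeed 93.0 kt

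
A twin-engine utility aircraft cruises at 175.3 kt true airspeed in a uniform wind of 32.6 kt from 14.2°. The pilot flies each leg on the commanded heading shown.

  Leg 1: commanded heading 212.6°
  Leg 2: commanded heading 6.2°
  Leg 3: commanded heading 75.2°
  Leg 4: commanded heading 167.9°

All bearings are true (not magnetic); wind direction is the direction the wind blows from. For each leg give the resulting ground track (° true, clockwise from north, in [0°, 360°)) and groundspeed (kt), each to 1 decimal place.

Leg 1: track=209.7°, groundspeed=206.5 kt
Leg 2: track=4.4°, groundspeed=143.1 kt
Leg 3: track=85.3°, groundspeed=162.0 kt
Leg 4: track=171.9°, groundspeed=205.0 kt

Leg 1: heading 212.6°; drift -2.9° → track 209.7°, groundspeed 206.5 kt
Leg 2: heading 6.2°; drift -1.8° → track 4.4°, groundspeed 143.1 kt
Leg 3: heading 75.2°; drift +10.1° → track 85.3°, groundspeed 162.0 kt
Leg 4: heading 167.9°; drift +4.0° → track 171.9°, groundspeed 205.0 kt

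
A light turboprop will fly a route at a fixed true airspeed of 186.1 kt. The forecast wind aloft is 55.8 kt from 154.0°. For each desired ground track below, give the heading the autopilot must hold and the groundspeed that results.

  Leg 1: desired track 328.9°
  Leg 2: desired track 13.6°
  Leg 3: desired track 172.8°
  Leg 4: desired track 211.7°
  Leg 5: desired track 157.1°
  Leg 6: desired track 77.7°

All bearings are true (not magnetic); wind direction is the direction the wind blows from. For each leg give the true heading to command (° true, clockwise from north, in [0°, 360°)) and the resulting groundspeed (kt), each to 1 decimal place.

Leg 1: heading=327.4°, groundspeed=241.6 kt
Leg 2: heading=24.6°, groundspeed=225.7 kt
Leg 3: heading=167.3°, groundspeed=132.4 kt
Leg 4: heading=197.0°, groundspeed=150.2 kt
Leg 5: heading=156.2°, groundspeed=130.4 kt
Leg 6: heading=94.6°, groundspeed=164.8 kt

Leg 1: desired track 328.9°; wind correction -1.5° → command heading 327.4°, groundspeed 241.6 kt
Leg 2: desired track 13.6°; wind correction +11.0° → command heading 24.6°, groundspeed 225.7 kt
Leg 3: desired track 172.8°; wind correction -5.5° → command heading 167.3°, groundspeed 132.4 kt
Leg 4: desired track 211.7°; wind correction -14.7° → command heading 197.0°, groundspeed 150.2 kt
Leg 5: desired track 157.1°; wind correction -0.9° → command heading 156.2°, groundspeed 130.4 kt
Leg 6: desired track 77.7°; wind correction +16.9° → command heading 94.6°, groundspeed 164.8 kt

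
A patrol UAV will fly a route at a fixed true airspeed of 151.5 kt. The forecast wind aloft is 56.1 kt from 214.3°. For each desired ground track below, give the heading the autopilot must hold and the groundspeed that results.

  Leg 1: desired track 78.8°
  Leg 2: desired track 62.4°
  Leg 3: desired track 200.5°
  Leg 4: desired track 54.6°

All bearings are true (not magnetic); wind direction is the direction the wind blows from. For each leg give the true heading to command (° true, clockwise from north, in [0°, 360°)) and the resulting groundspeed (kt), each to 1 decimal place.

Leg 1: desired track 78.8°; wind correction +15.0° → command heading 93.8°, groundspeed 186.3 kt
Leg 2: desired track 62.4°; wind correction +10.0° → command heading 72.4°, groundspeed 198.7 kt
Leg 3: desired track 200.5°; wind correction +5.1° → command heading 205.6°, groundspeed 96.4 kt
Leg 4: desired track 54.6°; wind correction +7.4° → command heading 62.0°, groundspeed 202.9 kt

Leg 1: heading=93.8°, groundspeed=186.3 kt
Leg 2: heading=72.4°, groundspeed=198.7 kt
Leg 3: heading=205.6°, groundspeed=96.4 kt
Leg 4: heading=62.0°, groundspeed=202.9 kt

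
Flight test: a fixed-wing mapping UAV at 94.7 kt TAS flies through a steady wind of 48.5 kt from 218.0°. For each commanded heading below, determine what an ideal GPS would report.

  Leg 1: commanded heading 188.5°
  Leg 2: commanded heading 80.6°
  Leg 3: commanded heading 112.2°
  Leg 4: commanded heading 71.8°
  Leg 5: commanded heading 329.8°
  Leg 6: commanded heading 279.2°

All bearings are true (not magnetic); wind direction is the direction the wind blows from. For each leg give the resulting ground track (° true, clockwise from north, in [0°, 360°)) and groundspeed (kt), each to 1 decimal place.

Leg 1: track=164.0°, groundspeed=57.7 kt
Leg 2: track=66.5°, groundspeed=134.5 kt
Leg 3: track=88.8°, groundspeed=117.6 kt
Leg 4: track=60.5°, groundspeed=137.7 kt
Leg 5: track=351.6°, groundspeed=121.4 kt
Leg 6: track=310.0°, groundspeed=83.0 kt

Leg 1: heading 188.5°; drift -24.5° → track 164.0°, groundspeed 57.7 kt
Leg 2: heading 80.6°; drift -14.1° → track 66.5°, groundspeed 134.5 kt
Leg 3: heading 112.2°; drift -23.4° → track 88.8°, groundspeed 117.6 kt
Leg 4: heading 71.8°; drift -11.3° → track 60.5°, groundspeed 137.7 kt
Leg 5: heading 329.8°; drift +21.8° → track 351.6°, groundspeed 121.4 kt
Leg 6: heading 279.2°; drift +30.8° → track 310.0°, groundspeed 83.0 kt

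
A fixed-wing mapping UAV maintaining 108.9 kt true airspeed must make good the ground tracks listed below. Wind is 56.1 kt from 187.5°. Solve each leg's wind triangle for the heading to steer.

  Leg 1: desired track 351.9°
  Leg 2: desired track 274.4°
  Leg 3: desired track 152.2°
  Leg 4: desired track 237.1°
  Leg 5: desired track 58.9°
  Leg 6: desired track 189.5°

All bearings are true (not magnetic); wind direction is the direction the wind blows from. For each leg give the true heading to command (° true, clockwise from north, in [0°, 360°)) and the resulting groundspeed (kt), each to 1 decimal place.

Leg 1: heading=343.9°, groundspeed=161.9 kt
Leg 2: heading=243.4°, groundspeed=90.4 kt
Leg 3: heading=169.5°, groundspeed=58.2 kt
Leg 4: heading=214.0°, groundspeed=63.8 kt
Leg 5: heading=82.6°, groundspeed=134.7 kt
Leg 6: heading=188.5°, groundspeed=52.8 kt

Leg 1: desired track 351.9°; wind correction -8.0° → command heading 343.9°, groundspeed 161.9 kt
Leg 2: desired track 274.4°; wind correction -31.0° → command heading 243.4°, groundspeed 90.4 kt
Leg 3: desired track 152.2°; wind correction +17.3° → command heading 169.5°, groundspeed 58.2 kt
Leg 4: desired track 237.1°; wind correction -23.1° → command heading 214.0°, groundspeed 63.8 kt
Leg 5: desired track 58.9°; wind correction +23.7° → command heading 82.6°, groundspeed 134.7 kt
Leg 6: desired track 189.5°; wind correction -1.0° → command heading 188.5°, groundspeed 52.8 kt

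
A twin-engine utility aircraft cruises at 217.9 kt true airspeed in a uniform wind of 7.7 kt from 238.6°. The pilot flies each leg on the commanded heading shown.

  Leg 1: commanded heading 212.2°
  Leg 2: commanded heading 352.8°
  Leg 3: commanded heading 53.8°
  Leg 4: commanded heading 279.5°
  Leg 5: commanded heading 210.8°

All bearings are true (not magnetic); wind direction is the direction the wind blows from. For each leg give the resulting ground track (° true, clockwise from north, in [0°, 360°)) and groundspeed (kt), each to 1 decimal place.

Leg 1: track=211.3°, groundspeed=211.0 kt
Leg 2: track=354.6°, groundspeed=221.2 kt
Leg 3: track=54.0°, groundspeed=225.6 kt
Leg 4: track=280.9°, groundspeed=212.1 kt
Leg 5: track=209.8°, groundspeed=211.1 kt

Leg 1: heading 212.2°; drift -0.9° → track 211.3°, groundspeed 211.0 kt
Leg 2: heading 352.8°; drift +1.8° → track 354.6°, groundspeed 221.2 kt
Leg 3: heading 53.8°; drift +0.2° → track 54.0°, groundspeed 225.6 kt
Leg 4: heading 279.5°; drift +1.4° → track 280.9°, groundspeed 212.1 kt
Leg 5: heading 210.8°; drift -1.0° → track 209.8°, groundspeed 211.1 kt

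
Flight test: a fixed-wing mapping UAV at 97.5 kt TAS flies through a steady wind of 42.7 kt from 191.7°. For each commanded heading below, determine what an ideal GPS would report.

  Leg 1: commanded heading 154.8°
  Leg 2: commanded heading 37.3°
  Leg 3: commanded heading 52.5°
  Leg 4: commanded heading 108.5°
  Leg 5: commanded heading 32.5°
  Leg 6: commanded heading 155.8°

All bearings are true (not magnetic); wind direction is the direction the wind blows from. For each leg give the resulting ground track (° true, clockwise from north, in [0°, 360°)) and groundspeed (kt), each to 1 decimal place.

Leg 1: heading 154.8°; drift -22.0° → track 132.8°, groundspeed 68.3 kt
Leg 2: heading 37.3°; drift -7.7° → track 29.6°, groundspeed 137.3 kt
Leg 3: heading 52.5°; drift -12.1° → track 40.4°, groundspeed 132.8 kt
Leg 4: heading 108.5°; drift -24.6° → track 83.9°, groundspeed 101.7 kt
Leg 5: heading 32.5°; drift -6.3° → track 26.2°, groundspeed 138.3 kt
Leg 6: heading 155.8°; drift -21.7° → track 134.1°, groundspeed 67.7 kt

Leg 1: track=132.8°, groundspeed=68.3 kt
Leg 2: track=29.6°, groundspeed=137.3 kt
Leg 3: track=40.4°, groundspeed=132.8 kt
Leg 4: track=83.9°, groundspeed=101.7 kt
Leg 5: track=26.2°, groundspeed=138.3 kt
Leg 6: track=134.1°, groundspeed=67.7 kt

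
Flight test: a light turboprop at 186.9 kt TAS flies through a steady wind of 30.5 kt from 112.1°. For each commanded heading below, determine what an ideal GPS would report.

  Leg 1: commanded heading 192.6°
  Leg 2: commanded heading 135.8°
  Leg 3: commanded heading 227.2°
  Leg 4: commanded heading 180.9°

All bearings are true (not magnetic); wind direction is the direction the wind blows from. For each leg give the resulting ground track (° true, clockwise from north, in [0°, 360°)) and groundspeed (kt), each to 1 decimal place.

Leg 1: track=202.0°, groundspeed=184.3 kt
Leg 2: track=140.2°, groundspeed=159.4 kt
Leg 3: track=235.1°, groundspeed=201.7 kt
Leg 4: track=190.1°, groundspeed=178.2 kt

Leg 1: heading 192.6°; drift +9.4° → track 202.0°, groundspeed 184.3 kt
Leg 2: heading 135.8°; drift +4.4° → track 140.2°, groundspeed 159.4 kt
Leg 3: heading 227.2°; drift +7.9° → track 235.1°, groundspeed 201.7 kt
Leg 4: heading 180.9°; drift +9.2° → track 190.1°, groundspeed 178.2 kt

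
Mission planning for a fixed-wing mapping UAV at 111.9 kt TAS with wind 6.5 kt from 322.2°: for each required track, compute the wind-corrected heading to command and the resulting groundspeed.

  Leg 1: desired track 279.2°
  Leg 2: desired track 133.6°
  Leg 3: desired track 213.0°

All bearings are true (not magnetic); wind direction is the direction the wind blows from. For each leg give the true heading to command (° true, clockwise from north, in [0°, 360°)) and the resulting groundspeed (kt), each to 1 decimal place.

Leg 1: heading=281.5°, groundspeed=107.1 kt
Leg 2: heading=133.1°, groundspeed=118.3 kt
Leg 3: heading=216.1°, groundspeed=113.9 kt

Leg 1: desired track 279.2°; wind correction +2.3° → command heading 281.5°, groundspeed 107.1 kt
Leg 2: desired track 133.6°; wind correction -0.5° → command heading 133.1°, groundspeed 118.3 kt
Leg 3: desired track 213.0°; wind correction +3.1° → command heading 216.1°, groundspeed 113.9 kt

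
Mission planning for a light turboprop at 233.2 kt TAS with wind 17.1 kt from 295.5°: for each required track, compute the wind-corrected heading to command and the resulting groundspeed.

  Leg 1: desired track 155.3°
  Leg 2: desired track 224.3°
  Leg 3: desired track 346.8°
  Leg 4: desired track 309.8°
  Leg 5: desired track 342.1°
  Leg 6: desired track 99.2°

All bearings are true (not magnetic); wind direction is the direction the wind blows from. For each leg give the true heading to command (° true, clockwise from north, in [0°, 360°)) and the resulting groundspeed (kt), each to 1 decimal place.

Leg 1: desired track 155.3°; wind correction +2.7° → command heading 158.0°, groundspeed 246.1 kt
Leg 2: desired track 224.3°; wind correction +4.0° → command heading 228.3°, groundspeed 227.1 kt
Leg 3: desired track 346.8°; wind correction -3.3° → command heading 343.5°, groundspeed 222.1 kt
Leg 4: desired track 309.8°; wind correction -1.0° → command heading 308.8°, groundspeed 216.6 kt
Leg 5: desired track 342.1°; wind correction -3.1° → command heading 339.0°, groundspeed 221.1 kt
Leg 6: desired track 99.2°; wind correction -1.2° → command heading 98.0°, groundspeed 249.6 kt

Leg 1: heading=158.0°, groundspeed=246.1 kt
Leg 2: heading=228.3°, groundspeed=227.1 kt
Leg 3: heading=343.5°, groundspeed=222.1 kt
Leg 4: heading=308.8°, groundspeed=216.6 kt
Leg 5: heading=339.0°, groundspeed=221.1 kt
Leg 6: heading=98.0°, groundspeed=249.6 kt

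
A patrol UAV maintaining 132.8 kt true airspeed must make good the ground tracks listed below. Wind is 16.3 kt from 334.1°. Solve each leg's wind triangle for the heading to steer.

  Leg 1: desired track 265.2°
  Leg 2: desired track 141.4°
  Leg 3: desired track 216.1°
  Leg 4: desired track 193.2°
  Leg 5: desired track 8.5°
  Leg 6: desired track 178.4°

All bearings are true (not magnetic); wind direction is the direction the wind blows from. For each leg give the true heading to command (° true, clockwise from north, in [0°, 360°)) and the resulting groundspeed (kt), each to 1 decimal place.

Leg 1: heading=271.8°, groundspeed=126.1 kt
Leg 2: heading=139.9°, groundspeed=148.7 kt
Leg 3: heading=222.3°, groundspeed=139.7 kt
Leg 4: heading=197.6°, groundspeed=145.1 kt
Leg 5: heading=4.5°, groundspeed=119.0 kt
Leg 6: heading=181.3°, groundspeed=147.5 kt

Leg 1: desired track 265.2°; wind correction +6.6° → command heading 271.8°, groundspeed 126.1 kt
Leg 2: desired track 141.4°; wind correction -1.5° → command heading 139.9°, groundspeed 148.7 kt
Leg 3: desired track 216.1°; wind correction +6.2° → command heading 222.3°, groundspeed 139.7 kt
Leg 4: desired track 193.2°; wind correction +4.4° → command heading 197.6°, groundspeed 145.1 kt
Leg 5: desired track 8.5°; wind correction -4.0° → command heading 4.5°, groundspeed 119.0 kt
Leg 6: desired track 178.4°; wind correction +2.9° → command heading 181.3°, groundspeed 147.5 kt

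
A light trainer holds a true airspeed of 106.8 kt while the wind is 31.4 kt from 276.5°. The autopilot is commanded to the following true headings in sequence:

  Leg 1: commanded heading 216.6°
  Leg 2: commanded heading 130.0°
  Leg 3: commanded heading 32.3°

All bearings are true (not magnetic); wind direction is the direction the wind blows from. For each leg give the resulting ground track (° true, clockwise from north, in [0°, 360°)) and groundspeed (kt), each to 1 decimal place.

Leg 1: track=200.0°, groundspeed=95.0 kt
Leg 2: track=122.6°, groundspeed=134.1 kt
Leg 3: track=45.5°, groundspeed=123.7 kt

Leg 1: heading 216.6°; drift -16.6° → track 200.0°, groundspeed 95.0 kt
Leg 2: heading 130.0°; drift -7.4° → track 122.6°, groundspeed 134.1 kt
Leg 3: heading 32.3°; drift +13.2° → track 45.5°, groundspeed 123.7 kt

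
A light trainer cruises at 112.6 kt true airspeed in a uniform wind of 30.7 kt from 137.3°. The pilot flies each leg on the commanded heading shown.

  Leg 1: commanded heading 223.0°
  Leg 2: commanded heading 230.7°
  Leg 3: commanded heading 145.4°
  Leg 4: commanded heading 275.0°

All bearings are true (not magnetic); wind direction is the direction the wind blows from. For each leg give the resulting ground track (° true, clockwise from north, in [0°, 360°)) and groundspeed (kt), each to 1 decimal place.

Leg 1: heading 223.0°; drift +15.5° → track 238.5°, groundspeed 114.5 kt
Leg 2: heading 230.7°; drift +15.0° → track 245.7°, groundspeed 118.5 kt
Leg 3: heading 145.4°; drift +3.0° → track 148.4°, groundspeed 82.3 kt
Leg 4: heading 275.0°; drift +8.7° → track 283.7°, groundspeed 136.9 kt

Leg 1: track=238.5°, groundspeed=114.5 kt
Leg 2: track=245.7°, groundspeed=118.5 kt
Leg 3: track=148.4°, groundspeed=82.3 kt
Leg 4: track=283.7°, groundspeed=136.9 kt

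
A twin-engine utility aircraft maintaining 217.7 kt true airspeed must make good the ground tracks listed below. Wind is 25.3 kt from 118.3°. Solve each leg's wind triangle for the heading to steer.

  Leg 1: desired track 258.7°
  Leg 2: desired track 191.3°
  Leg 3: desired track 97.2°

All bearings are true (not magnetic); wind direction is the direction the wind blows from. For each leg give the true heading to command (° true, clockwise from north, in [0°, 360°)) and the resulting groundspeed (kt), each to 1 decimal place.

Leg 1: desired track 258.7°; wind correction -4.2° → command heading 254.5°, groundspeed 236.6 kt
Leg 2: desired track 191.3°; wind correction -6.4° → command heading 184.9°, groundspeed 209.0 kt
Leg 3: desired track 97.2°; wind correction +2.4° → command heading 99.6°, groundspeed 193.9 kt

Leg 1: heading=254.5°, groundspeed=236.6 kt
Leg 2: heading=184.9°, groundspeed=209.0 kt
Leg 3: heading=99.6°, groundspeed=193.9 kt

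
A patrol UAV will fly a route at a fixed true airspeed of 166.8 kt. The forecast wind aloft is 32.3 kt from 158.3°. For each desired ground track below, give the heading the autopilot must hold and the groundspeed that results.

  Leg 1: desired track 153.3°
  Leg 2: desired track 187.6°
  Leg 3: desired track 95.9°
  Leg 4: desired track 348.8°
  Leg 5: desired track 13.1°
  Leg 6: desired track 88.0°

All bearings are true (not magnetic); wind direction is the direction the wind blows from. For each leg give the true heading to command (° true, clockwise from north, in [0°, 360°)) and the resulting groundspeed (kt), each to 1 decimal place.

Leg 1: desired track 153.3°; wind correction +1.0° → command heading 154.3°, groundspeed 134.6 kt
Leg 2: desired track 187.6°; wind correction -5.4° → command heading 182.2°, groundspeed 137.9 kt
Leg 3: desired track 95.9°; wind correction +9.9° → command heading 105.8°, groundspeed 149.4 kt
Leg 4: desired track 348.8°; wind correction +2.0° → command heading 350.8°, groundspeed 198.5 kt
Leg 5: desired track 13.1°; wind correction +6.3° → command heading 19.4°, groundspeed 192.3 kt
Leg 6: desired track 88.0°; wind correction +10.5° → command heading 98.5°, groundspeed 153.1 kt

Leg 1: heading=154.3°, groundspeed=134.6 kt
Leg 2: heading=182.2°, groundspeed=137.9 kt
Leg 3: heading=105.8°, groundspeed=149.4 kt
Leg 4: heading=350.8°, groundspeed=198.5 kt
Leg 5: heading=19.4°, groundspeed=192.3 kt
Leg 6: heading=98.5°, groundspeed=153.1 kt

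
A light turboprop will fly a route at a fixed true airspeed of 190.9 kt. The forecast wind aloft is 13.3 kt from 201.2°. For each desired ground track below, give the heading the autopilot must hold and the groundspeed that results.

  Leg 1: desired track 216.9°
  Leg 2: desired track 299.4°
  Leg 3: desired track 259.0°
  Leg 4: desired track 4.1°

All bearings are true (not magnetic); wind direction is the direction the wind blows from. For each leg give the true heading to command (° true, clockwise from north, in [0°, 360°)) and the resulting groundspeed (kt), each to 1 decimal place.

Leg 1: heading=215.8°, groundspeed=178.1 kt
Leg 2: heading=295.4°, groundspeed=192.3 kt
Leg 3: heading=255.6°, groundspeed=183.5 kt
Leg 4: heading=2.9°, groundspeed=203.6 kt

Leg 1: desired track 216.9°; wind correction -1.1° → command heading 215.8°, groundspeed 178.1 kt
Leg 2: desired track 299.4°; wind correction -4.0° → command heading 295.4°, groundspeed 192.3 kt
Leg 3: desired track 259.0°; wind correction -3.4° → command heading 255.6°, groundspeed 183.5 kt
Leg 4: desired track 4.1°; wind correction -1.2° → command heading 2.9°, groundspeed 203.6 kt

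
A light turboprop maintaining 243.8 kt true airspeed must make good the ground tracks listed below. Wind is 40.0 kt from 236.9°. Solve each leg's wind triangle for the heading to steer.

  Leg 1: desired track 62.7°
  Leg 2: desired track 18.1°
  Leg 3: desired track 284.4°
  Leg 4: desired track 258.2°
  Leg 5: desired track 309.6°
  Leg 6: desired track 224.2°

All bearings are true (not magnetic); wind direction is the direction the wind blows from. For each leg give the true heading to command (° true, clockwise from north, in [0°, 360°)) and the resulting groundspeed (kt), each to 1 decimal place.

Leg 1: heading=63.7°, groundspeed=283.6 kt
Leg 2: heading=12.2°, groundspeed=273.7 kt
Leg 3: heading=277.5°, groundspeed=215.0 kt
Leg 4: heading=254.8°, groundspeed=206.1 kt
Leg 5: heading=300.6°, groundspeed=228.9 kt
Leg 6: heading=226.3°, groundspeed=204.6 kt

Leg 1: desired track 62.7°; wind correction +1.0° → command heading 63.7°, groundspeed 283.6 kt
Leg 2: desired track 18.1°; wind correction -5.9° → command heading 12.2°, groundspeed 273.7 kt
Leg 3: desired track 284.4°; wind correction -6.9° → command heading 277.5°, groundspeed 215.0 kt
Leg 4: desired track 258.2°; wind correction -3.4° → command heading 254.8°, groundspeed 206.1 kt
Leg 5: desired track 309.6°; wind correction -9.0° → command heading 300.6°, groundspeed 228.9 kt
Leg 6: desired track 224.2°; wind correction +2.1° → command heading 226.3°, groundspeed 204.6 kt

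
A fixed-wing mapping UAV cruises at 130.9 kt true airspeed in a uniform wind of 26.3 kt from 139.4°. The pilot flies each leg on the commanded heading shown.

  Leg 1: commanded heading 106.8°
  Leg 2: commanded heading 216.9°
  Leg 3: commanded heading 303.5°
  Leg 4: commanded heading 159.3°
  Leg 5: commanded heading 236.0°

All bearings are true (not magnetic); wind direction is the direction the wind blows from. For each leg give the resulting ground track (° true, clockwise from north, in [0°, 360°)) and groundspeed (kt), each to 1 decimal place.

Leg 1: heading 106.8°; drift -7.4° → track 99.4°, groundspeed 109.7 kt
Leg 2: heading 216.9°; drift +11.6° → track 228.5°, groundspeed 127.8 kt
Leg 3: heading 303.5°; drift +2.6° → track 306.1°, groundspeed 156.4 kt
Leg 4: heading 159.3°; drift +4.8° → track 164.1°, groundspeed 106.5 kt
Leg 5: heading 236.0°; drift +11.0° → track 247.0°, groundspeed 136.4 kt

Leg 1: track=99.4°, groundspeed=109.7 kt
Leg 2: track=228.5°, groundspeed=127.8 kt
Leg 3: track=306.1°, groundspeed=156.4 kt
Leg 4: track=164.1°, groundspeed=106.5 kt
Leg 5: track=247.0°, groundspeed=136.4 kt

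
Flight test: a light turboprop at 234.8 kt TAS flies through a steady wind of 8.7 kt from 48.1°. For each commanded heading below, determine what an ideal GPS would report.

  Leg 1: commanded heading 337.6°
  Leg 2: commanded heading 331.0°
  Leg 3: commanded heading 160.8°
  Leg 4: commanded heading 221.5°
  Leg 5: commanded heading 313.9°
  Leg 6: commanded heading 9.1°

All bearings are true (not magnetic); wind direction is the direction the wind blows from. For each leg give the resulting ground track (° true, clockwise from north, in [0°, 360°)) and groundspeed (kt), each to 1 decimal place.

Leg 1: track=335.6°, groundspeed=232.0 kt
Leg 2: track=328.9°, groundspeed=233.0 kt
Leg 3: track=162.7°, groundspeed=238.3 kt
Leg 4: track=221.7°, groundspeed=243.4 kt
Leg 5: track=311.8°, groundspeed=235.6 kt
Leg 6: track=7.7°, groundspeed=228.1 kt

Leg 1: heading 337.6°; drift -2.0° → track 335.6°, groundspeed 232.0 kt
Leg 2: heading 331.0°; drift -2.1° → track 328.9°, groundspeed 233.0 kt
Leg 3: heading 160.8°; drift +1.9° → track 162.7°, groundspeed 238.3 kt
Leg 4: heading 221.5°; drift +0.2° → track 221.7°, groundspeed 243.4 kt
Leg 5: heading 313.9°; drift -2.1° → track 311.8°, groundspeed 235.6 kt
Leg 6: heading 9.1°; drift -1.4° → track 7.7°, groundspeed 228.1 kt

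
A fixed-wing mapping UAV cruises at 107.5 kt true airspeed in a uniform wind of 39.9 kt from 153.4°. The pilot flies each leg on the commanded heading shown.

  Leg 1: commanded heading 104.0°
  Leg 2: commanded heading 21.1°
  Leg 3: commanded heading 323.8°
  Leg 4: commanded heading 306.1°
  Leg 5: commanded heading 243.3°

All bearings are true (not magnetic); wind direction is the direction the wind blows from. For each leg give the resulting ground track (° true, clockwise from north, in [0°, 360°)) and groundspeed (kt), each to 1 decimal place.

Leg 1: track=83.6°, groundspeed=87.0 kt
Leg 2: track=8.7°, groundspeed=137.6 kt
Leg 3: track=326.4°, groundspeed=147.0 kt
Leg 4: track=313.4°, groundspeed=144.1 kt
Leg 5: track=263.7°, groundspeed=114.6 kt

Leg 1: heading 104.0°; drift -20.4° → track 83.6°, groundspeed 87.0 kt
Leg 2: heading 21.1°; drift -12.4° → track 8.7°, groundspeed 137.6 kt
Leg 3: heading 323.8°; drift +2.6° → track 326.4°, groundspeed 147.0 kt
Leg 4: heading 306.1°; drift +7.3° → track 313.4°, groundspeed 144.1 kt
Leg 5: heading 243.3°; drift +20.4° → track 263.7°, groundspeed 114.6 kt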